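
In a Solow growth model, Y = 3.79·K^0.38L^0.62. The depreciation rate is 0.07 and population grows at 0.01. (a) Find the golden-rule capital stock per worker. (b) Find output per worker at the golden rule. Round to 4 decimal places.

(a) k_gold ≈ 105.8596; (b) y_gold ≈ 22.2862

Break-even investment rate: n + δ = 0.01 + 0.07 = 0.08.
Maximizing c = f(k) − (n+δ)·k gives f'(k) = n+δ, i.e. 0.38·3.79·k^(0.38−1) = 0.08, so k_gold = (0.38·3.79/0.08)^(1/0.62) ≈ 105.8596.
y_gold = 3.79·105.8596^0.38 ≈ 22.2862.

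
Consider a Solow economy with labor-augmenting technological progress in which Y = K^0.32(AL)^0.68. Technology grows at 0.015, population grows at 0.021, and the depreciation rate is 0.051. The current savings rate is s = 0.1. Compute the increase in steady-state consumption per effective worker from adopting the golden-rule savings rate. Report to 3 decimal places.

Break-even investment rate: n + g + δ = 0.021 + 0.015 + 0.051 = 0.087.
Current steady state (s = 0.1): k* = (0.1/0.087)^(1/0.68) ≈ 1.2273, y* = 1.2273^0.32 ≈ 1.0677, c* = (1−0.1)·1.0677 ≈ 0.9610.
Setting f'(k) = n+g+δ gives 0.32·k^(0.32−1) = 0.087, hence k_gold = (0.32/0.087)^(1/0.68) ≈ 6.7891.
y_gold = 6.7891^0.32 ≈ 1.8458, c_gold = y_gold − 0.087·k_gold ≈ 1.2551.
Gain: Δc = 1.2551 − 0.9610 ≈ 0.2942.

Δc ≈ 0.294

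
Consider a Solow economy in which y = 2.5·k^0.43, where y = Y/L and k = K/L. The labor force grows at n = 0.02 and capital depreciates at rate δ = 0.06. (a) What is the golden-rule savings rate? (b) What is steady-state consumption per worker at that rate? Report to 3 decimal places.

(a) s_gold = 0.430; (b) c_gold ≈ 10.116

n + δ = 0.02 + 0.06 = 0.08.
For Cobb-Douglas, s_gold equals capital's share: s_gold = 0.43.
Golden rule sets MPK = n+δ: 0.43·2.5·k^(0.43−1) = 0.08, so k_gold = (0.43·2.5/0.08)^(1/0.57) ≈ 95.3907.
y_gold = 2.5·95.3907^0.43 ≈ 17.7471; c_gold = (1−0.43)·y_gold ≈ 10.1159.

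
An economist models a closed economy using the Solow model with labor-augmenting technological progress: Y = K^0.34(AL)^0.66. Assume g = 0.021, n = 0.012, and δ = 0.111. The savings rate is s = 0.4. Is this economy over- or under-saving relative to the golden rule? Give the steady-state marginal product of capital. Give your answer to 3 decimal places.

over-saving; MPK ≈ 0.122

Capital per effective worker breaks even when investment replaces (n + g + δ)·k; here n + g + δ = 0.144.
Steady-state k*: s·k^0.34 = 0.144·k gives k* = (0.4/0.144)^(1/0.66) ≈ 4.7019.
MPK = 0.34·4.7019^(-0.66) ≈ 0.1224.
MPK < n+g+δ = 0.144, so the economy is dynamically inefficient (over-saving).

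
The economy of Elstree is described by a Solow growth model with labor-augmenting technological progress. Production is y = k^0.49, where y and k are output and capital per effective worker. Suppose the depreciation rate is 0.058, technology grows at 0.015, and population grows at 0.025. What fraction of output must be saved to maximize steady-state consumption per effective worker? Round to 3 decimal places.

n + g + δ = 0.025 + 0.015 + 0.058 = 0.098.
At the golden rule MPK = n+g+δ, and in any Cobb-Douglas steady state s = (n+g+δ)·k/y = MPK·k/y = capital's share 0.49.

s_gold = 0.490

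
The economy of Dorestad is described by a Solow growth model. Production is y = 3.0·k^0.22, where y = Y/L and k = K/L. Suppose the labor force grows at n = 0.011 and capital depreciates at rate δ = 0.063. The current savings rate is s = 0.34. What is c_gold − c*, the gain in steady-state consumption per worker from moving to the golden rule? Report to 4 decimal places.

The effective depreciation rate is n + δ = 0.011 + 0.063 = 0.074.
Current steady state (s = 0.34): k* = (0.34·3.0/0.074)^(1/0.78) ≈ 28.8888, y* = 3.0·28.8888^0.22 ≈ 6.2876, c* = (1−0.34)·6.2876 ≈ 4.1498.
Setting f'(k) = n+δ gives 0.22·3.0·k^(0.22−1) = 0.074, hence k_gold = (0.22·3.0/0.074)^(1/0.78) ≈ 16.5329.
y_gold = 3.0·16.5329^0.22 ≈ 5.5611, c_gold = y_gold − 0.074·k_gold ≈ 4.3376.
Gain: Δc = 4.3376 − 4.1498 ≈ 0.1878.

Δc ≈ 0.1878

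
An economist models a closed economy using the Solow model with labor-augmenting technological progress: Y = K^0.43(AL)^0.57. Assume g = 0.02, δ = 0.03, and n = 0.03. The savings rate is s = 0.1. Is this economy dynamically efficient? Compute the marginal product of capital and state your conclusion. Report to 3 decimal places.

The effective depreciation rate is n + g + δ = 0.03 + 0.02 + 0.03 = 0.08.
Steady-state k*: s·k^0.43 = 0.08·k gives k* = (0.1/0.08)^(1/0.57) ≈ 1.4792.
MPK = 0.43·1.4792^(-0.57) ≈ 0.3440.
MPK > n+g+δ = 0.08, so the economy is dynamically efficient (under-saving).

dynamically efficient; MPK ≈ 0.344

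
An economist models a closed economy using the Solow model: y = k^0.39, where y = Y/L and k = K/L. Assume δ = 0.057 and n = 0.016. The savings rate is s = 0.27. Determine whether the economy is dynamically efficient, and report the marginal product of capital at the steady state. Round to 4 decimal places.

The effective depreciation rate is n + δ = 0.016 + 0.057 = 0.073.
Steady-state k*: s·k^0.39 = 0.073·k gives k* = (0.27/0.073)^(1/0.61) ≈ 8.5352.
MPK = 0.39·8.5352^(-0.61) ≈ 0.1054.
MPK > n+δ = 0.073, so the economy is dynamically efficient (under-saving).

dynamically efficient; MPK ≈ 0.1054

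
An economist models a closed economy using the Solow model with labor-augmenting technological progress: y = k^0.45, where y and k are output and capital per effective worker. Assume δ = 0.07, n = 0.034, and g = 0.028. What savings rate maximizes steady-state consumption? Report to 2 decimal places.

The effective depreciation rate is n + g + δ = 0.034 + 0.028 + 0.07 = 0.132.
At the golden rule MPK = n+g+δ, and in any Cobb-Douglas steady state s = (n+g+δ)·k/y = MPK·k/y = capital's share 0.45.

s_gold = 0.45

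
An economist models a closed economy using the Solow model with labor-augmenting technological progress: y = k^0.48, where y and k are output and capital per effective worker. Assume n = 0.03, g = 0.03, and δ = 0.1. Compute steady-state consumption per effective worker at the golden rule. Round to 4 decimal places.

The effective depreciation rate is n + g + δ = 0.03 + 0.03 + 0.1 = 0.16.
At the golden rule the marginal product of capital equals n+g+δ: 0.48·k^(0.48−1) = 0.16. Solving, k_gold = (0.48/0.16)^(1/0.52) ≈ 8.2707.
y_gold = 8.2707^0.48 ≈ 2.7569.
c_gold = y_gold − (n+g+δ)·k_gold = 2.7569 − 0.16·8.2707 ≈ 1.4336.

c_gold ≈ 1.4336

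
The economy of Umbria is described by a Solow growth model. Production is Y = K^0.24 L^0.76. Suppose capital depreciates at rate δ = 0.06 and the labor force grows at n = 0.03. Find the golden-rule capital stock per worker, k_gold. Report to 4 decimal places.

k_gold ≈ 3.6348

The effective depreciation rate is n + δ = 0.03 + 0.06 = 0.09.
Setting f'(k) = n+δ gives 0.24·k^(0.24−1) = 0.09, hence k_gold = (0.24/0.09)^(1/0.76) ≈ 3.6348.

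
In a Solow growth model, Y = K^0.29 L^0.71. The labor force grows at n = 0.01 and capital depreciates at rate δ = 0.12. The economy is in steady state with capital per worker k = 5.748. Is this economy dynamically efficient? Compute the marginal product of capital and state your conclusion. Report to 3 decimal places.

dynamically inefficient; MPK ≈ 0.084

n + δ = 0.01 + 0.12 = 0.13.
MPK = 0.29·k^(0.29−1) = 0.29·5.748^(-0.71) ≈ 0.0838.
MPK < 0.13, so the economy is dynamically inefficient (over-saving).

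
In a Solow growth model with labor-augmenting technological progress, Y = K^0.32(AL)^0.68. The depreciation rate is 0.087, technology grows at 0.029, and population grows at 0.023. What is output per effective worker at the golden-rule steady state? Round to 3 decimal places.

y_gold ≈ 1.481

n + g + δ = 0.023 + 0.029 + 0.087 = 0.139.
At the golden rule the marginal product of capital equals n+g+δ: 0.32·k^(0.32−1) = 0.139. Solving, k_gold = (0.32/0.139)^(1/0.68) ≈ 3.4084.
Output: y_gold = k_gold^0.32 = 3.4084^0.32 ≈ 1.4805.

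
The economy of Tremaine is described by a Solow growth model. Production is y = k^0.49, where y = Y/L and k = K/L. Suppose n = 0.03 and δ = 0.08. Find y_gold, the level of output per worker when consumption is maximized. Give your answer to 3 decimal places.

Capital per worker breaks even when investment replaces (n + δ)·k; here n + δ = 0.11.
Maximizing c = f(k) − (n+δ)·k gives f'(k) = n+δ, i.e. 0.49·k^(0.49−1) = 0.11, so k_gold = (0.49/0.11)^(1/0.51) ≈ 18.7139.
Output: y_gold = k_gold^0.49 = 18.7139^0.49 ≈ 4.2011.

y_gold ≈ 4.201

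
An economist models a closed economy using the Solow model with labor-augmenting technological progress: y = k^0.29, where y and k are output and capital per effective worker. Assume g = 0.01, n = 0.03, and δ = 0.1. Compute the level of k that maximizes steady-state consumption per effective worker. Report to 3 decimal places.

k_gold ≈ 2.789

Break-even investment rate: n + g + δ = 0.03 + 0.01 + 0.1 = 0.14.
Maximizing c = f(k) − (n+g+δ)·k gives f'(k) = n+g+δ, i.e. 0.29·k^(0.29−1) = 0.14, so k_gold = (0.29/0.14)^(1/0.71) ≈ 2.7890.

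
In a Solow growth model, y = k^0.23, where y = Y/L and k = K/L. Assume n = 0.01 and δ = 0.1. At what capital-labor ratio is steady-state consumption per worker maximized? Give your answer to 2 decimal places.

Capital per worker breaks even when investment replaces (n + δ)·k; here n + δ = 0.11.
Maximizing c = f(k) − (n+δ)·k gives f'(k) = n+δ, i.e. 0.23·k^(0.23−1) = 0.11, so k_gold = (0.23/0.11)^(1/0.77) ≈ 2.6063.

k_gold ≈ 2.61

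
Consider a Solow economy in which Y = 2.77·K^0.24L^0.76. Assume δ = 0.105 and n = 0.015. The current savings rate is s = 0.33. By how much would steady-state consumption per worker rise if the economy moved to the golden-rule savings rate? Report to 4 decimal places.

Δc ≈ 0.0909

Capital per worker breaks even when investment replaces (n + δ)·k; here n + δ = 0.12.
Current steady state (s = 0.33): k* = (0.33·2.77/0.12)^(1/0.76) ≈ 14.4637, y* = 2.77·14.4637^0.24 ≈ 5.2595, c* = (1−0.33)·5.2595 ≈ 3.5239.
Setting f'(k) = n+δ gives 0.24·2.77·k^(0.24−1) = 0.12, hence k_gold = (0.24·2.77/0.12)^(1/0.76) ≈ 9.5127.
y_gold = 2.77·9.5127^0.24 ≈ 4.7563, c_gold = y_gold − 0.12·k_gold ≈ 3.6148.
Gain: Δc = 3.6148 − 3.5239 ≈ 0.0909.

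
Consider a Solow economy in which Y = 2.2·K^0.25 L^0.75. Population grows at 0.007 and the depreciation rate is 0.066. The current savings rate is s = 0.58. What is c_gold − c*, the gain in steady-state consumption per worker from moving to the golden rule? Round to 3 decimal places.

n + δ = 0.007 + 0.066 = 0.073.
Current steady state (s = 0.58): k* = (0.58·2.2/0.073)^(1/0.75) ≈ 45.3632, y* = 2.2·45.3632^0.25 ≈ 5.7095, c* = (1−0.58)·5.7095 ≈ 2.3980.
Maximizing c = f(k) − (n+δ)·k gives f'(k) = n+δ, i.e. 0.25·2.2·k^(0.25−1) = 0.073, so k_gold = (0.25·2.2/0.073)^(1/0.75) ≈ 14.7702.
y_gold = 2.2·14.7702^0.25 ≈ 4.3129, c_gold = y_gold − 0.073·k_gold ≈ 3.2347.
Gain: Δc = 3.2347 − 2.3980 ≈ 0.8367.

Δc ≈ 0.837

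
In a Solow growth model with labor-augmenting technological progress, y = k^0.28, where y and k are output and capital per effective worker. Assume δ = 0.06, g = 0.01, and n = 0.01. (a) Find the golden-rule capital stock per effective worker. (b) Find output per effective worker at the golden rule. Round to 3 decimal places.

(a) k_gold ≈ 5.697; (b) y_gold ≈ 1.628

The effective depreciation rate is n + g + δ = 0.01 + 0.01 + 0.06 = 0.08.
At the golden rule the marginal product of capital equals n+g+δ: 0.28·k^(0.28−1) = 0.08. Solving, k_gold = (0.28/0.08)^(1/0.72) ≈ 5.6971.
y_gold = 5.6971^0.28 ≈ 1.6277.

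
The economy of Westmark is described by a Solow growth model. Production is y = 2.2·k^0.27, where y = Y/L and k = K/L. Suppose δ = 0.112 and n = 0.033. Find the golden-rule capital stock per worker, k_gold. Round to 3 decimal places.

k_gold ≈ 6.901

Break-even investment rate: n + δ = 0.033 + 0.112 = 0.145.
Golden rule sets MPK = n+δ: 0.27·2.2·k^(0.27−1) = 0.145, so k_gold = (0.27·2.2/0.145)^(1/0.73) ≈ 6.9013.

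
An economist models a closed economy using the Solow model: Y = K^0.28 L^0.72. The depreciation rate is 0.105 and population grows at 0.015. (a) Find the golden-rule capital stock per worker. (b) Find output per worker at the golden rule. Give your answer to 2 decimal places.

Capital per worker breaks even when investment replaces (n + δ)·k; here n + δ = 0.12.
At the golden rule the marginal product of capital equals n+δ: 0.28·k^(0.28−1) = 0.12. Solving, k_gold = (0.28/0.12)^(1/0.72) ≈ 3.2440.
y_gold = 3.2440^0.28 ≈ 1.3903.

(a) k_gold ≈ 3.24; (b) y_gold ≈ 1.39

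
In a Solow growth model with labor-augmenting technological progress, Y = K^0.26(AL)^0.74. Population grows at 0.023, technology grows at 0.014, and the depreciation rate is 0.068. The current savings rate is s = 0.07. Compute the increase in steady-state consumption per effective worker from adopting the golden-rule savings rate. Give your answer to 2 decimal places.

Δc ≈ 0.21

Capital per effective worker breaks even when investment replaces (n + g + δ)·k; here n + g + δ = 0.105.
Current steady state (s = 0.07): k* = (0.07/0.105)^(1/0.74) ≈ 0.5781, y* = 0.5781^0.26 ≈ 0.8672, c* = (1−0.07)·0.8672 ≈ 0.8065.
Maximizing c = f(k) − (n+g+δ)·k gives f'(k) = n+g+δ, i.e. 0.26·k^(0.26−1) = 0.105, so k_gold = (0.26/0.105)^(1/0.74) ≈ 3.4052.
y_gold = 3.4052^0.26 ≈ 1.3752, c_gold = y_gold − 0.105·k_gold ≈ 1.0176.
Gain: Δc = 1.0176 − 0.8065 ≈ 0.2111.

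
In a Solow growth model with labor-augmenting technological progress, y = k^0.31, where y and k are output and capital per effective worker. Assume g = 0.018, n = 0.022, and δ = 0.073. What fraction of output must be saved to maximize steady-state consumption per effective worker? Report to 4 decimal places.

s_gold = 0.3100

Break-even investment rate: n + g + δ = 0.022 + 0.018 + 0.073 = 0.113.
At the golden rule MPK = n+g+δ, and in any Cobb-Douglas steady state s = (n+g+δ)·k/y = MPK·k/y = capital's share 0.31.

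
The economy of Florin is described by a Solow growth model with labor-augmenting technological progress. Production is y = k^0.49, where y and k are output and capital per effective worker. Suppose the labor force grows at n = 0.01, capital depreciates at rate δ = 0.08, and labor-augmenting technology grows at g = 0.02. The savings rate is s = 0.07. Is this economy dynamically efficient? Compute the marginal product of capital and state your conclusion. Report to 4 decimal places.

dynamically efficient; MPK ≈ 0.7700

The effective depreciation rate is n + g + δ = 0.01 + 0.02 + 0.08 = 0.11.
Steady-state k*: s·k^0.49 = 0.11·k gives k* = (0.07/0.11)^(1/0.51) ≈ 0.4122.
MPK = 0.49·0.4122^(-0.51) ≈ 0.7700.
MPK > n+g+δ = 0.11, so the economy is dynamically efficient (under-saving).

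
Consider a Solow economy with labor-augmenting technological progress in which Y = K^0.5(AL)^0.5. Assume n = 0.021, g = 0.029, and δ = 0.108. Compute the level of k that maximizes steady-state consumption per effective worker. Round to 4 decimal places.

The effective depreciation rate is n + g + δ = 0.021 + 0.029 + 0.108 = 0.158.
At the golden rule the marginal product of capital equals n+g+δ: 0.5·k^(0.5−1) = 0.158. Solving, k_gold = (0.5/0.158)^(1/0.5) ≈ 10.0144.

k_gold ≈ 10.0144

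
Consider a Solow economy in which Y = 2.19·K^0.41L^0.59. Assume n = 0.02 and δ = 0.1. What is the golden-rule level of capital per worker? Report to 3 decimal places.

The effective depreciation rate is n + δ = 0.02 + 0.1 = 0.12.
Setting f'(k) = n+δ gives 0.41·2.19·k^(0.41−1) = 0.12, hence k_gold = (0.41·2.19/0.12)^(1/0.59) ≈ 30.2995.

k_gold ≈ 30.299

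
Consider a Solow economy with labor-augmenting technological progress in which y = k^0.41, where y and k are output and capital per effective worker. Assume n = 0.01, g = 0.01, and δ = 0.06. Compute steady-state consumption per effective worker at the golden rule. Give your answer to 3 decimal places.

Break-even investment rate: n + g + δ = 0.01 + 0.01 + 0.06 = 0.08.
Setting f'(k) = n+g+δ gives 0.41·k^(0.41−1) = 0.08, hence k_gold = (0.41/0.08)^(1/0.59) ≈ 15.9541.
y_gold = 15.9541^0.41 ≈ 3.1130.
c_gold = y_gold − (n+g+δ)·k_gold = 3.1130 − 0.08·15.9541 ≈ 1.8367.

c_gold ≈ 1.837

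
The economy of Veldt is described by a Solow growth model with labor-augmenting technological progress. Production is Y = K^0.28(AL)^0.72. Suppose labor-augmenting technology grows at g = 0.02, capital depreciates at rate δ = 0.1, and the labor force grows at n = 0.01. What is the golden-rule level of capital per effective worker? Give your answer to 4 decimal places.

Capital per effective worker breaks even when investment replaces (n + g + δ)·k; here n + g + δ = 0.13.
Setting f'(k) = n+g+δ gives 0.28·k^(0.28−1) = 0.13, hence k_gold = (0.28/0.13)^(1/0.72) ≈ 2.9027.

k_gold ≈ 2.9027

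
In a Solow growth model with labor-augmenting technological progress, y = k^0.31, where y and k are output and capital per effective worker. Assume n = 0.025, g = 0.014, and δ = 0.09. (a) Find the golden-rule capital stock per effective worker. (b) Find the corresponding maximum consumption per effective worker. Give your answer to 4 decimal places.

(a) k_gold ≈ 3.5632; (b) c_gold ≈ 1.0231

n + g + δ = 0.025 + 0.014 + 0.09 = 0.129.
At the golden rule the marginal product of capital equals n+g+δ: 0.31·k^(0.31−1) = 0.129. Solving, k_gold = (0.31/0.129)^(1/0.69) ≈ 3.5632.
y_gold = 3.5632^0.31 ≈ 1.4828; c_gold = y_gold − 0.129·k_gold ≈ 1.0231.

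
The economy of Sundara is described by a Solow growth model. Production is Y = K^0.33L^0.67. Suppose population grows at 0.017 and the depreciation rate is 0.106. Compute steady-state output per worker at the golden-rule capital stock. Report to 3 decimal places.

y_gold ≈ 1.626

n + δ = 0.017 + 0.106 = 0.123.
Maximizing c = f(k) − (n+δ)·k gives f'(k) = n+δ, i.e. 0.33·k^(0.33−1) = 0.123, so k_gold = (0.33/0.123)^(1/0.67) ≈ 4.3623.
Output: y_gold = k_gold^0.33 = 4.3623^0.33 ≈ 1.6259.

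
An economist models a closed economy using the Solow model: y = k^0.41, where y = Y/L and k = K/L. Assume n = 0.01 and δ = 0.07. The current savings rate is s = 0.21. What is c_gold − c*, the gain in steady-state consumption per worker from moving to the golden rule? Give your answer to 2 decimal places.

The effective depreciation rate is n + δ = 0.01 + 0.07 = 0.08.
Current steady state (s = 0.21): k* = (0.21/0.08)^(1/0.59) ≈ 5.1332, y* = 5.1332^0.41 ≈ 1.9555, c* = (1−0.21)·1.9555 ≈ 1.5449.
Setting f'(k) = n+δ gives 0.41·k^(0.41−1) = 0.08, hence k_gold = (0.41/0.08)^(1/0.59) ≈ 15.9541.
y_gold = 15.9541^0.41 ≈ 3.1130, c_gold = y_gold − 0.08·k_gold ≈ 1.8367.
Gain: Δc = 1.8367 − 1.5449 ≈ 0.2918.

Δc ≈ 0.29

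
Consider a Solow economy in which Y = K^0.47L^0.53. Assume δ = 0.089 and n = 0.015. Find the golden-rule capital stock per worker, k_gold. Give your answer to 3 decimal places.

k_gold ≈ 17.218

Capital per worker breaks even when investment replaces (n + δ)·k; here n + δ = 0.104.
Maximizing c = f(k) − (n+δ)·k gives f'(k) = n+δ, i.e. 0.47·k^(0.47−1) = 0.104, so k_gold = (0.47/0.104)^(1/0.53) ≈ 17.2175.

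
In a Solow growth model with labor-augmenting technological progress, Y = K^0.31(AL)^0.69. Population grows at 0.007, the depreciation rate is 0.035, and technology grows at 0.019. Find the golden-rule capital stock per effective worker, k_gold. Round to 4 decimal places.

k_gold ≈ 10.5496

Break-even investment rate: n + g + δ = 0.007 + 0.019 + 0.035 = 0.061.
Setting f'(k) = n+g+δ gives 0.31·k^(0.31−1) = 0.061, hence k_gold = (0.31/0.061)^(1/0.69) ≈ 10.5496.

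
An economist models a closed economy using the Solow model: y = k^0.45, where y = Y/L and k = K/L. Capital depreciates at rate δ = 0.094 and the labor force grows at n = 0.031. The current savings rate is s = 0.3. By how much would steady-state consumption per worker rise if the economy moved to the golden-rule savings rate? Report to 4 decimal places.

Break-even investment rate: n + δ = 0.031 + 0.094 = 0.125.
Current steady state (s = 0.3): k* = (0.3/0.125)^(1/0.55) ≈ 4.9124, y* = 4.9124^0.45 ≈ 2.0468, c* = (1−0.3)·2.0468 ≈ 1.4328.
Setting f'(k) = n+δ gives 0.45·k^(0.45−1) = 0.125, hence k_gold = (0.45/0.125)^(1/0.55) ≈ 10.2674.
y_gold = 10.2674^0.45 ≈ 2.8520, c_gold = y_gold − 0.125·k_gold ≈ 1.5686.
Gain: Δc = 1.5686 − 1.4328 ≈ 0.1358.

Δc ≈ 0.1358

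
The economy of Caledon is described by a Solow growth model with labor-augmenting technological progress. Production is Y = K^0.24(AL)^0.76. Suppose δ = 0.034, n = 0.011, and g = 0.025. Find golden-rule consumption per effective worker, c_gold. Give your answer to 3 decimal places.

c_gold ≈ 1.121

n + g + δ = 0.011 + 0.025 + 0.034 = 0.07.
Golden rule sets MPK = n+g+δ: 0.24·k^(0.24−1) = 0.07, so k_gold = (0.24/0.07)^(1/0.76) ≈ 5.0594.
y_gold = 5.0594^0.24 ≈ 1.4756.
c_gold = y_gold − (n+g+δ)·k_gold = 1.4756 − 0.07·5.0594 ≈ 1.1215.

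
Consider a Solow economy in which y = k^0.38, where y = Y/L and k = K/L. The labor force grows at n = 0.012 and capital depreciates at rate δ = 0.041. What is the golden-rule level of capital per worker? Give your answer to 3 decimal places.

The effective depreciation rate is n + δ = 0.012 + 0.041 = 0.053.
Maximizing c = f(k) − (n+δ)·k gives f'(k) = n+δ, i.e. 0.38·k^(0.38−1) = 0.053, so k_gold = (0.38/0.053)^(1/0.62) ≈ 23.9801.

k_gold ≈ 23.980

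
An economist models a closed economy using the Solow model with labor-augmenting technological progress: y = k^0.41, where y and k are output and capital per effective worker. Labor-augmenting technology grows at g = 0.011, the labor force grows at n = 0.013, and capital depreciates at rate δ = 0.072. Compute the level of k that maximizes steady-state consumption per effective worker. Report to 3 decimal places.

k_gold ≈ 11.713

The effective depreciation rate is n + g + δ = 0.013 + 0.011 + 0.072 = 0.096.
Setting f'(k) = n+g+δ gives 0.41·k^(0.41−1) = 0.096, hence k_gold = (0.41/0.096)^(1/0.59) ≈ 11.7129.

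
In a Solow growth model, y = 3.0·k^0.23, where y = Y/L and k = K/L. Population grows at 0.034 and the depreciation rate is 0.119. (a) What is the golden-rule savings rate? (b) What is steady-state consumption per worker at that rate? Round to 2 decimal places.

The effective depreciation rate is n + δ = 0.034 + 0.119 = 0.153.
For Cobb-Douglas, s_gold equals capital's share: s_gold = 0.23.
Maximizing c = f(k) − (n+δ)·k gives f'(k) = n+δ, i.e. 0.23·3.0·k^(0.23−1) = 0.153, so k_gold = (0.23·3.0/0.153)^(1/0.77) ≈ 7.0722.
y_gold = 3.0·7.0722^0.23 ≈ 4.7046; c_gold = (1−0.23)·y_gold ≈ 3.6225.

(a) s_gold = 0.23; (b) c_gold ≈ 3.62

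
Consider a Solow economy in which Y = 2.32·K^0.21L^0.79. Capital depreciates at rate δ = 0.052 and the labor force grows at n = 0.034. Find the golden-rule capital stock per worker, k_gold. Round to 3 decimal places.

The effective depreciation rate is n + δ = 0.034 + 0.052 = 0.086.
Golden rule sets MPK = n+δ: 0.21·2.32·k^(0.21−1) = 0.086, so k_gold = (0.21·2.32/0.086)^(1/0.79) ≈ 8.9832.

k_gold ≈ 8.983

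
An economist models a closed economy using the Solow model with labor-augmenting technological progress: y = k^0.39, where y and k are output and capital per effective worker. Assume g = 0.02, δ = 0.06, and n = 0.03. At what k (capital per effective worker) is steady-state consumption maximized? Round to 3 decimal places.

k_gold ≈ 7.963

Capital per effective worker breaks even when investment replaces (n + g + δ)·k; here n + g + δ = 0.11.
Setting f'(k) = n+g+δ gives 0.39·k^(0.39−1) = 0.11, hence k_gold = (0.39/0.11)^(1/0.61) ≈ 7.9635.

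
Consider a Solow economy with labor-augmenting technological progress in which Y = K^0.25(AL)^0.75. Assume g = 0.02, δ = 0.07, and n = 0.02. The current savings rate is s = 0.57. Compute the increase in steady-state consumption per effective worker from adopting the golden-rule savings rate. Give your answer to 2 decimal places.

Δc ≈ 0.24

Break-even investment rate: n + g + δ = 0.02 + 0.02 + 0.07 = 0.11.
Current steady state (s = 0.57): k* = (0.57/0.11)^(1/0.75) ≈ 8.9669, y* = 8.9669^0.25 ≈ 1.7305, c* = (1−0.57)·1.7305 ≈ 0.7441.
Maximizing c = f(k) − (n+g+δ)·k gives f'(k) = n+g+δ, i.e. 0.25·k^(0.25−1) = 0.11, so k_gold = (0.25/0.11)^(1/0.75) ≈ 2.9881.
y_gold = 2.9881^0.25 ≈ 1.3148, c_gold = y_gold − 0.11·k_gold ≈ 0.9861.
Gain: Δc = 0.9861 − 0.7441 ≈ 0.2420.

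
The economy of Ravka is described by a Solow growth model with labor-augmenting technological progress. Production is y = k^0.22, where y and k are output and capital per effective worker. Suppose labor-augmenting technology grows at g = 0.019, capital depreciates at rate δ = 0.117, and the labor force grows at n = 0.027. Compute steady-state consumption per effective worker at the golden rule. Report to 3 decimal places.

The effective depreciation rate is n + g + δ = 0.027 + 0.019 + 0.117 = 0.163.
Setting f'(k) = n+g+δ gives 0.22·k^(0.22−1) = 0.163, hence k_gold = (0.22/0.163)^(1/0.78) ≈ 1.4688.
y_gold = 1.4688^0.22 ≈ 1.0883.
c_gold = y_gold − (n+g+δ)·k_gold = 1.0883 − 0.163·1.4688 ≈ 0.8488.

c_gold ≈ 0.849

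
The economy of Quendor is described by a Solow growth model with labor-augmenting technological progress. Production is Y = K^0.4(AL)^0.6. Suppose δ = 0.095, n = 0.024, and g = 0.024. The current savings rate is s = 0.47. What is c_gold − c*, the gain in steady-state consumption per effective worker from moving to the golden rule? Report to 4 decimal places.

Δc ≈ 0.0195

The effective depreciation rate is n + g + δ = 0.024 + 0.024 + 0.095 = 0.143.
Current steady state (s = 0.47): k* = (0.47/0.143)^(1/0.6) ≈ 7.2656, y* = 7.2656^0.4 ≈ 2.2106, c* = (1−0.47)·2.2106 ≈ 1.1716.
At the golden rule the marginal product of capital equals n+g+δ: 0.4·k^(0.4−1) = 0.143. Solving, k_gold = (0.4/0.143)^(1/0.6) ≈ 5.5532.
y_gold = 5.5532^0.4 ≈ 1.9853, c_gold = y_gold − 0.143·k_gold ≈ 1.1912.
Gain: Δc = 1.1912 − 1.1716 ≈ 0.0195.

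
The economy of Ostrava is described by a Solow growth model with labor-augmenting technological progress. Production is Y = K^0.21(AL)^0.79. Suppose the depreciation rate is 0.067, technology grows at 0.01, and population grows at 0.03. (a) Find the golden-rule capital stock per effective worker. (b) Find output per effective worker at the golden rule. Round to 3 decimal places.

Break-even investment rate: n + g + δ = 0.03 + 0.01 + 0.067 = 0.107.
Maximizing c = f(k) − (n+g+δ)·k gives f'(k) = n+g+δ, i.e. 0.21·k^(0.21−1) = 0.107, so k_gold = (0.21/0.107)^(1/0.79) ≈ 2.3479.
y_gold = 2.3479^0.21 ≈ 1.1963.

(a) k_gold ≈ 2.348; (b) y_gold ≈ 1.196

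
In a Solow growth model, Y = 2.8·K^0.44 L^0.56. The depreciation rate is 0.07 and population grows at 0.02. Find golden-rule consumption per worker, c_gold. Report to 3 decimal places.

n + δ = 0.02 + 0.07 = 0.09.
Maximizing c = f(k) − (n+δ)·k gives f'(k) = n+δ, i.e. 0.44·2.8·k^(0.44−1) = 0.09, so k_gold = (0.44·2.8/0.09)^(1/0.56) ≈ 106.9619.
y_gold = 2.8·106.9619^0.44 ≈ 21.8786.
c_gold = y_gold − (n+δ)·k_gold = 21.8786 − 0.09·106.9619 ≈ 12.2520.

c_gold ≈ 12.252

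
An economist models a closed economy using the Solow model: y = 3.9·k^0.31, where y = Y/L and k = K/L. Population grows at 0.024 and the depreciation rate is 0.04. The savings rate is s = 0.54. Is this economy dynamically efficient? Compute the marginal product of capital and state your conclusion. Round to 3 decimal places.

Break-even investment rate: n + δ = 0.024 + 0.04 = 0.064.
Steady-state k*: s·A·k^0.31 = 0.064·k gives k* = (0.54·3.9/0.064)^(1/0.69) ≈ 158.1081.
MPK = 0.31·3.9·158.1081^(-0.69) ≈ 0.0367.
MPK < n+δ = 0.064, so the economy is dynamically inefficient (over-saving).

dynamically inefficient; MPK ≈ 0.037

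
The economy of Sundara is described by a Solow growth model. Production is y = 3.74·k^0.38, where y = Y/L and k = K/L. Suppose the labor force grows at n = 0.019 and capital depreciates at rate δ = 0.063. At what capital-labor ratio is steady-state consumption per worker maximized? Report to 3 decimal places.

k_gold ≈ 99.571

n + δ = 0.019 + 0.063 = 0.082.
Setting f'(k) = n+δ gives 0.38·3.74·k^(0.38−1) = 0.082, hence k_gold = (0.38·3.74/0.082)^(1/0.62) ≈ 99.5706.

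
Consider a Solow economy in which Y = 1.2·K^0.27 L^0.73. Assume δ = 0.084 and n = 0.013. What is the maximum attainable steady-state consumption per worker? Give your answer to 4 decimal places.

c_gold ≈ 1.3684

The effective depreciation rate is n + δ = 0.013 + 0.084 = 0.097.
Maximizing c = f(k) − (n+δ)·k gives f'(k) = n+δ, i.e. 0.27·1.2·k^(0.27−1) = 0.097, so k_gold = (0.27·1.2/0.097)^(1/0.73) ≈ 5.2179.
y_gold = 1.2·5.2179^0.27 ≈ 1.8746.
c_gold = y_gold − (n+δ)·k_gold = 1.8746 − 0.097·5.2179 ≈ 1.3684.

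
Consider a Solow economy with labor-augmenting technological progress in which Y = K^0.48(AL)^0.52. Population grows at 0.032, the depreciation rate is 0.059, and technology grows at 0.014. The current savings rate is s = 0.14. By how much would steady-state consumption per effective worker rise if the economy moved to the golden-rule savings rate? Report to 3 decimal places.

The effective depreciation rate is n + g + δ = 0.032 + 0.014 + 0.059 = 0.105.
Current steady state (s = 0.14): k* = (0.14/0.105)^(1/0.52) ≈ 1.7389, y* = 1.7389^0.48 ≈ 1.3042, c* = (1−0.14)·1.3042 ≈ 1.1216.
Setting f'(k) = n+g+δ gives 0.48·k^(0.48−1) = 0.105, hence k_gold = (0.48/0.105)^(1/0.52) ≈ 18.5922.
y_gold = 18.5922^0.48 ≈ 4.0670, c_gold = y_gold − 0.105·k_gold ≈ 2.1149.
Gain: Δc = 2.1149 − 1.1216 ≈ 0.9933.

Δc ≈ 0.993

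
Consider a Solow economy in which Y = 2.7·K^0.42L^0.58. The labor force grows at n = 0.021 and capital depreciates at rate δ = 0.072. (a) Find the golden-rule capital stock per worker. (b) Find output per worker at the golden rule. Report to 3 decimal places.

(a) k_gold ≈ 74.583; (b) y_gold ≈ 16.515

Break-even investment rate: n + δ = 0.021 + 0.072 = 0.093.
Setting f'(k) = n+δ gives 0.42·2.7·k^(0.42−1) = 0.093, hence k_gold = (0.42·2.7/0.093)^(1/0.58) ≈ 74.5827.
y_gold = 2.7·74.5827^0.42 ≈ 16.5147.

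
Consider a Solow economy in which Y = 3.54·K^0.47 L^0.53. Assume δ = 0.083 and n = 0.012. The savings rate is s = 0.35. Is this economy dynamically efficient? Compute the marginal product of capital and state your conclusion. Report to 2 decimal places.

Break-even investment rate: n + δ = 0.012 + 0.083 = 0.095.
Steady-state k*: s·A·k^0.47 = 0.095·k gives k* = (0.35·3.54/0.095)^(1/0.53) ≈ 127.1832.
MPK = 0.47·3.54·127.1832^(-0.53) ≈ 0.1276.
MPK > n+δ = 0.095, so the economy is dynamically efficient (under-saving).

dynamically efficient; MPK ≈ 0.13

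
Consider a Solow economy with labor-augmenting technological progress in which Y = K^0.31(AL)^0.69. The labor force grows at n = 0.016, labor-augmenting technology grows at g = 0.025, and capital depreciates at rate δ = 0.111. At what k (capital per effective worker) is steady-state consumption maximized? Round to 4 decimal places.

The effective depreciation rate is n + g + δ = 0.016 + 0.025 + 0.111 = 0.152.
Golden rule sets MPK = n+g+δ: 0.31·k^(0.31−1) = 0.152, so k_gold = (0.31/0.152)^(1/0.69) ≈ 2.8092.

k_gold ≈ 2.8092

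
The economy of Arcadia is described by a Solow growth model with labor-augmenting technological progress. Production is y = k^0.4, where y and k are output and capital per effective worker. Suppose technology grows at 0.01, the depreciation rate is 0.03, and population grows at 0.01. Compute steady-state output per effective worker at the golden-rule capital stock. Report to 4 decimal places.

y_gold ≈ 4.0000

n + g + δ = 0.01 + 0.01 + 0.03 = 0.05.
At the golden rule the marginal product of capital equals n+g+δ: 0.4·k^(0.4−1) = 0.05. Solving, k_gold = (0.4/0.05)^(1/0.6) ≈ 32.0000.
Output: y_gold = k_gold^0.4 = 32.0000^0.4 ≈ 4.0000.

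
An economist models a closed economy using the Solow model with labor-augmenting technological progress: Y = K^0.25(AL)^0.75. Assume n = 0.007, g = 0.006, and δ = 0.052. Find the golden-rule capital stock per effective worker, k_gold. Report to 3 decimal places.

k_gold ≈ 6.026

Capital per effective worker breaks even when investment replaces (n + g + δ)·k; here n + g + δ = 0.065.
Golden rule sets MPK = n+g+δ: 0.25·k^(0.25−1) = 0.065, so k_gold = (0.25/0.065)^(1/0.75) ≈ 6.0261.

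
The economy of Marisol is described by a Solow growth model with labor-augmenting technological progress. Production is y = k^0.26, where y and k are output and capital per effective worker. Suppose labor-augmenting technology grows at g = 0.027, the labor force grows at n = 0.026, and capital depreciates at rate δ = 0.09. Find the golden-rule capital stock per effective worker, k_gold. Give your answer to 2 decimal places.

Break-even investment rate: n + g + δ = 0.026 + 0.027 + 0.09 = 0.143.
Maximizing c = f(k) − (n+g+δ)·k gives f'(k) = n+g+δ, i.e. 0.26·k^(0.26−1) = 0.143, so k_gold = (0.26/0.143)^(1/0.74) ≈ 2.2432.

k_gold ≈ 2.24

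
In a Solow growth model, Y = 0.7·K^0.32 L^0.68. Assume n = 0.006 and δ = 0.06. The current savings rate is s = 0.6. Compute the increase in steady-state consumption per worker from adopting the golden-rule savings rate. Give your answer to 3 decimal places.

Δc ≈ 0.177

Break-even investment rate: n + δ = 0.006 + 0.06 = 0.066.
Current steady state (s = 0.6): k* = (0.6·0.7/0.066)^(1/0.68) ≈ 15.2027, y* = 0.7·15.2027^0.32 ≈ 1.6723, c* = (1−0.6)·1.6723 ≈ 0.6689.
Golden rule sets MPK = n+δ: 0.32·0.7·k^(0.32−1) = 0.066, so k_gold = (0.32·0.7/0.066)^(1/0.68) ≈ 6.0318.
y_gold = 0.7·6.0318^0.32 ≈ 1.2441, c_gold = y_gold − 0.066·k_gold ≈ 0.8460.
Gain: Δc = 0.8460 − 0.6689 ≈ 0.1770.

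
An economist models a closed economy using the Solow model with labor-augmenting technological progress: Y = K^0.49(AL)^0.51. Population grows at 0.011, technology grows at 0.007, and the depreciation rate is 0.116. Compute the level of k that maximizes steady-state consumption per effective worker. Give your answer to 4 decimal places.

n + g + δ = 0.011 + 0.007 + 0.116 = 0.134.
Maximizing c = f(k) − (n+g+δ)·k gives f'(k) = n+g+δ, i.e. 0.49·k^(0.49−1) = 0.134, so k_gold = (0.49/0.134)^(1/0.51) ≈ 12.7087.

k_gold ≈ 12.7087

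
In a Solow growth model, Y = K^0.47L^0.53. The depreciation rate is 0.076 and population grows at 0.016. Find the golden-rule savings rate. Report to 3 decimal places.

Break-even investment rate: n + δ = 0.016 + 0.076 = 0.092.
At the golden rule MPK = n+δ, and in any Cobb-Douglas steady state s = (n+δ)·k/y = MPK·k/y = capital's share 0.47.

s_gold = 0.470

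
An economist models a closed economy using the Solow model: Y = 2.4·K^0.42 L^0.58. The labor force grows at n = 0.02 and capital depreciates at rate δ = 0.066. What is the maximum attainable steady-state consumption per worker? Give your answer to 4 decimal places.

c_gold ≈ 8.2740

Break-even investment rate: n + δ = 0.02 + 0.066 = 0.086.
Setting f'(k) = n+δ gives 0.42·2.4·k^(0.42−1) = 0.086, hence k_gold = (0.42·2.4/0.086)^(1/0.58) ≈ 69.6688.
y_gold = 2.4·69.6688^0.42 ≈ 14.2655.
c_gold = y_gold − (n+δ)·k_gold = 14.2655 − 0.086·69.6688 ≈ 8.2740.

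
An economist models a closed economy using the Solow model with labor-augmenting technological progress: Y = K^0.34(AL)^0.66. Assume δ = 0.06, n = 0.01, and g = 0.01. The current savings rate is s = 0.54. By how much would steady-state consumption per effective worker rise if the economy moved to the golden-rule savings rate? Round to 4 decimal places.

Capital per effective worker breaks even when investment replaces (n + g + δ)·k; here n + g + δ = 0.08.
Current steady state (s = 0.54): k* = (0.54/0.08)^(1/0.66) ≈ 18.0518, y* = 18.0518^0.34 ≈ 2.6743, c* = (1−0.54)·2.6743 ≈ 1.2302.
Setting f'(k) = n+g+δ gives 0.34·k^(0.34−1) = 0.08, hence k_gold = (0.34/0.08)^(1/0.66) ≈ 8.9558.
y_gold = 8.9558^0.34 ≈ 2.1072, c_gold = y_gold − 0.08·k_gold ≈ 1.3908.
Gain: Δc = 1.3908 − 1.2302 ≈ 0.1606.

Δc ≈ 0.1606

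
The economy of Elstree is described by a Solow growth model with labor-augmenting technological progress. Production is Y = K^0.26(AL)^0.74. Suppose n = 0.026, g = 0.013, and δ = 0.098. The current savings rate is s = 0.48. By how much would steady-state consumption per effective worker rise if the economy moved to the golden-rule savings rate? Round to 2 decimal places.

Δc ≈ 0.12

The effective depreciation rate is n + g + δ = 0.026 + 0.013 + 0.098 = 0.137.
Current steady state (s = 0.48): k* = (0.48/0.137)^(1/0.74) ≈ 5.4430, y* = 5.4430^0.26 ≈ 1.5535, c* = (1−0.48)·1.5535 ≈ 0.8078.
Setting f'(k) = n+g+δ gives 0.26·k^(0.26−1) = 0.137, hence k_gold = (0.26/0.137)^(1/0.74) ≈ 2.3769.
y_gold = 2.3769^0.26 ≈ 1.2525, c_gold = y_gold − 0.137·k_gold ≈ 0.9268.
Gain: Δc = 0.9268 − 0.8078 ≈ 0.1190.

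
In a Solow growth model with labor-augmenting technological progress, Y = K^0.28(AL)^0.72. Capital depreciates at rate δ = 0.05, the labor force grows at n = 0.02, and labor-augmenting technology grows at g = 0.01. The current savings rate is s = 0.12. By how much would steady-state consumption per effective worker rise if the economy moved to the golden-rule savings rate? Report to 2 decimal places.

Δc ≈ 0.14

Break-even investment rate: n + g + δ = 0.02 + 0.01 + 0.05 = 0.08.
Current steady state (s = 0.12): k* = (0.12/0.08)^(1/0.72) ≈ 1.7562, y* = 1.7562^0.28 ≈ 1.1708, c* = (1−0.12)·1.1708 ≈ 1.0303.
Setting f'(k) = n+g+δ gives 0.28·k^(0.28−1) = 0.08, hence k_gold = (0.28/0.08)^(1/0.72) ≈ 5.6971.
y_gold = 5.6971^0.28 ≈ 1.6277, c_gold = y_gold − 0.08·k_gold ≈ 1.1720.
Gain: Δc = 1.1720 − 1.0303 ≈ 0.1417.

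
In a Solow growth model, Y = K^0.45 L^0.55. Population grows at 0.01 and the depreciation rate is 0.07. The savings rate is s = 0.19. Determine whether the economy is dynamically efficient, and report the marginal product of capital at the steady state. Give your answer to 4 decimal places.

n + δ = 0.01 + 0.07 = 0.08.
Steady-state k*: s·k^0.45 = 0.08·k gives k* = (0.19/0.08)^(1/0.55) ≈ 4.8198.
MPK = 0.45·4.8198^(-0.55) ≈ 0.1895.
MPK > n+δ = 0.08, so the economy is dynamically efficient (under-saving).

dynamically efficient; MPK ≈ 0.1895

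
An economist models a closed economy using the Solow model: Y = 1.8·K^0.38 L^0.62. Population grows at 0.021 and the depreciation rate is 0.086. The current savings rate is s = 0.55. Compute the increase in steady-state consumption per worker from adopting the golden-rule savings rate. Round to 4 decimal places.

The effective depreciation rate is n + δ = 0.021 + 0.086 = 0.107.
Current steady state (s = 0.55): k* = (0.55·1.8/0.107)^(1/0.62) ≈ 36.1801, y* = 1.8·36.1801^0.38 ≈ 7.0387, c* = (1−0.55)·7.0387 ≈ 3.1674.
At the golden rule the marginal product of capital equals n+δ: 0.38·1.8·k^(0.38−1) = 0.107. Solving, k_gold = (0.38·1.8/0.107)^(1/0.62) ≈ 19.9284.
y_gold = 1.8·19.9284^0.38 ≈ 5.6114, c_gold = y_gold − 0.107·k_gold ≈ 3.4791.
Gain: Δc = 3.4791 − 3.1674 ≈ 0.3117.

Δc ≈ 0.3117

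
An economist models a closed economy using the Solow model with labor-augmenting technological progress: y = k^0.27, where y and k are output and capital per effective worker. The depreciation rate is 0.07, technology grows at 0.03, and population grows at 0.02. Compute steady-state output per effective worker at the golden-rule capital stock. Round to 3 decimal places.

The effective depreciation rate is n + g + δ = 0.02 + 0.03 + 0.07 = 0.12.
Setting f'(k) = n+g+δ gives 0.27·k^(0.27−1) = 0.12, hence k_gold = (0.27/0.12)^(1/0.73) ≈ 3.0370.
Output: y_gold = k_gold^0.27 = 3.0370^0.27 ≈ 1.3498.

y_gold ≈ 1.350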